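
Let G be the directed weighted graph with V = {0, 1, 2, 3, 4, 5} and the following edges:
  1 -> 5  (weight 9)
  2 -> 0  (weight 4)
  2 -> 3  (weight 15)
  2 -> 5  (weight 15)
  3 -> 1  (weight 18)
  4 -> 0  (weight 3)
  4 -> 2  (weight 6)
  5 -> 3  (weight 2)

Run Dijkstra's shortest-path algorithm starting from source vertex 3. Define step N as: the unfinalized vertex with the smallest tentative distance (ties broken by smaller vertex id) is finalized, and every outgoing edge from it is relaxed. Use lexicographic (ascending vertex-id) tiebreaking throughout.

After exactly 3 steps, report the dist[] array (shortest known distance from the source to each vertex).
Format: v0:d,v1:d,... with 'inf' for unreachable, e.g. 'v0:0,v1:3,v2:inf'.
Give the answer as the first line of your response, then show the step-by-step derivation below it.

v0:inf,v1:18,v2:inf,v3:0,v4:inf,v5:27

step 1: dist = v0:inf,v1:18,v2:inf,v3:0,v4:inf,v5:inf
step 2: dist = v0:inf,v1:18,v2:inf,v3:0,v4:inf,v5:27
step 3: dist = v0:inf,v1:18,v2:inf,v3:0,v4:inf,v5:27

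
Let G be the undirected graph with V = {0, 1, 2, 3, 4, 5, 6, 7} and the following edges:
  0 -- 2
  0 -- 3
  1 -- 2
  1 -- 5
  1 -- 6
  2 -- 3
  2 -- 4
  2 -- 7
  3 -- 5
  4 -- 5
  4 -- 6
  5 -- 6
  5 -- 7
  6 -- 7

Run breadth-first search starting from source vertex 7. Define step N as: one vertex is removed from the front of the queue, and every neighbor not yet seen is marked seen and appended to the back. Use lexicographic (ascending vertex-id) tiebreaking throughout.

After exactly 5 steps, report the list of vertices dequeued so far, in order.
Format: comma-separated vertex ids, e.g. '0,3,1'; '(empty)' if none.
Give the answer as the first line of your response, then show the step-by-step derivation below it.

7,2,5,6,0

step 1: dequeue 7; queue=[2,5,6]; order=7
step 2: dequeue 2; queue=[5,6,0,1,3,4]; order=7,2
step 3: dequeue 5; queue=[6,0,1,3,4]; order=7,2,5
step 4: dequeue 6; queue=[0,1,3,4]; order=7,2,5,6
step 5: dequeue 0; queue=[1,3,4]; order=7,2,5,6,0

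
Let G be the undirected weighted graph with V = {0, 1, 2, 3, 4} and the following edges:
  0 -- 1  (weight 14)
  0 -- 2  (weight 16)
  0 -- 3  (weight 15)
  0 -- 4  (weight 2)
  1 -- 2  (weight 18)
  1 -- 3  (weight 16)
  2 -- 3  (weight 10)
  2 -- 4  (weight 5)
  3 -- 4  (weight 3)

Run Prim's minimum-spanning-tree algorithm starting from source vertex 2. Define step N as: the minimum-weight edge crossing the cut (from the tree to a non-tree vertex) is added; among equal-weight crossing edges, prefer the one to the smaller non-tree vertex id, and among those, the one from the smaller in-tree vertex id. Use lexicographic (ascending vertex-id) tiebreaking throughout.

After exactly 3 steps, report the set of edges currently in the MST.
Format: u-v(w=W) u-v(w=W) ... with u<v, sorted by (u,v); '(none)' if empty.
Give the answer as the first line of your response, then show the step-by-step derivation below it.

0-4(w=2) 2-4(w=5) 3-4(w=3)

step 1: add edge 2-4 (w=5); MST = {2-4(w=5)}
step 2: add edge 0-4 (w=2); MST = {0-4(w=2) 2-4(w=5)}
step 3: add edge 3-4 (w=3); MST = {0-4(w=2) 2-4(w=5) 3-4(w=3)}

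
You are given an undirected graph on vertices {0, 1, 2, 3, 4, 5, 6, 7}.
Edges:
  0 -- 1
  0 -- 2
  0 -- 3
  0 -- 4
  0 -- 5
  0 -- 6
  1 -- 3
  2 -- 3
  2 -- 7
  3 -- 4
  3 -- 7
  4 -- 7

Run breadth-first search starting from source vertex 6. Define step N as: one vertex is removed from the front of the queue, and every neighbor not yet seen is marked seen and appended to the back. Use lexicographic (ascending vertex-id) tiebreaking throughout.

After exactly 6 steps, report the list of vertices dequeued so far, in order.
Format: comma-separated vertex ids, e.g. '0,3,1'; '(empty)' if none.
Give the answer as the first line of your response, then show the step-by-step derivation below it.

6,0,1,2,3,4

step 1: dequeue 6; queue=[0]; order=6
step 2: dequeue 0; queue=[1,2,3,4,5]; order=6,0
step 3: dequeue 1; queue=[2,3,4,5]; order=6,0,1
step 4: dequeue 2; queue=[3,4,5,7]; order=6,0,1,2
step 5: dequeue 3; queue=[4,5,7]; order=6,0,1,2,3
step 6: dequeue 4; queue=[5,7]; order=6,0,1,2,3,4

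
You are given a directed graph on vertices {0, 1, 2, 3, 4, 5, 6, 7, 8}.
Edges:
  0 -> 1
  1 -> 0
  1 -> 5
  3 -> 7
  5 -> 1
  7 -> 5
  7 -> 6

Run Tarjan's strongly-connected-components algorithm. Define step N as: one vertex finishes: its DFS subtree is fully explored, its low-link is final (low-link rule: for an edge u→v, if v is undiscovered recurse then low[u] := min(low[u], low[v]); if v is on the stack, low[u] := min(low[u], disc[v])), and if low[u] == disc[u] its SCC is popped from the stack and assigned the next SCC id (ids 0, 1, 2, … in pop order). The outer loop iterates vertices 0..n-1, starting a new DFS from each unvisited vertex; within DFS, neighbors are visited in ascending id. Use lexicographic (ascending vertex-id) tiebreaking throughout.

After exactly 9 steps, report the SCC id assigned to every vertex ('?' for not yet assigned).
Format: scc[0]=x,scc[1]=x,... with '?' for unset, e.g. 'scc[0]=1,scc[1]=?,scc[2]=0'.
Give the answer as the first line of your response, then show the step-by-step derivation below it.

scc[0]=0,scc[1]=0,scc[2]=1,scc[3]=4,scc[4]=5,scc[5]=0,scc[6]=2,scc[7]=3,scc[8]=6

step 1: low=(low[0]=0,low[1]=0,low[2]=?,low[3]=?,low[4]=?,low[5]=1,low[6]=?,low[7]=?,low[8]=?); scc=(scc[0]=?,scc[1]=?,scc[2]=?,scc[3]=?,scc[4]=?,scc[5]=?,scc[6]=?,scc[7]=?,scc[8]=?)
step 2: low=(low[0]=0,low[1]=0,low[2]=?,low[3]=?,low[4]=?,low[5]=1,low[6]=?,low[7]=?,low[8]=?); scc=(scc[0]=?,scc[1]=?,scc[2]=?,scc[3]=?,scc[4]=?,scc[5]=?,scc[6]=?,scc[7]=?,scc[8]=?)
step 3: low=(low[0]=0,low[1]=0,low[2]=?,low[3]=?,low[4]=?,low[5]=1,low[6]=?,low[7]=?,low[8]=?); scc=(scc[0]=0,scc[1]=0,scc[2]=?,scc[3]=?,scc[4]=?,scc[5]=0,scc[6]=?,scc[7]=?,scc[8]=?)
step 4: low=(low[0]=0,low[1]=0,low[2]=3,low[3]=?,low[4]=?,low[5]=1,low[6]=?,low[7]=?,low[8]=?); scc=(scc[0]=0,scc[1]=0,scc[2]=1,scc[3]=?,scc[4]=?,scc[5]=0,scc[6]=?,scc[7]=?,scc[8]=?)
step 5: low=(low[0]=0,low[1]=0,low[2]=3,low[3]=4,low[4]=?,low[5]=1,low[6]=6,low[7]=5,low[8]=?); scc=(scc[0]=0,scc[1]=0,scc[2]=1,scc[3]=?,scc[4]=?,scc[5]=0,scc[6]=2,scc[7]=?,scc[8]=?)
step 6: low=(low[0]=0,low[1]=0,low[2]=3,low[3]=4,low[4]=?,low[5]=1,low[6]=6,low[7]=5,low[8]=?); scc=(scc[0]=0,scc[1]=0,scc[2]=1,scc[3]=?,scc[4]=?,scc[5]=0,scc[6]=2,scc[7]=3,scc[8]=?)
step 7: low=(low[0]=0,low[1]=0,low[2]=3,low[3]=4,low[4]=?,low[5]=1,low[6]=6,low[7]=5,low[8]=?); scc=(scc[0]=0,scc[1]=0,scc[2]=1,scc[3]=4,scc[4]=?,scc[5]=0,scc[6]=2,scc[7]=3,scc[8]=?)
step 8: low=(low[0]=0,low[1]=0,low[2]=3,low[3]=4,low[4]=7,low[5]=1,low[6]=6,low[7]=5,low[8]=?); scc=(scc[0]=0,scc[1]=0,scc[2]=1,scc[3]=4,scc[4]=5,scc[5]=0,scc[6]=2,scc[7]=3,scc[8]=?)
step 9: low=(low[0]=0,low[1]=0,low[2]=3,low[3]=4,low[4]=7,low[5]=1,low[6]=6,low[7]=5,low[8]=8); scc=(scc[0]=0,scc[1]=0,scc[2]=1,scc[3]=4,scc[4]=5,scc[5]=0,scc[6]=2,scc[7]=3,scc[8]=6)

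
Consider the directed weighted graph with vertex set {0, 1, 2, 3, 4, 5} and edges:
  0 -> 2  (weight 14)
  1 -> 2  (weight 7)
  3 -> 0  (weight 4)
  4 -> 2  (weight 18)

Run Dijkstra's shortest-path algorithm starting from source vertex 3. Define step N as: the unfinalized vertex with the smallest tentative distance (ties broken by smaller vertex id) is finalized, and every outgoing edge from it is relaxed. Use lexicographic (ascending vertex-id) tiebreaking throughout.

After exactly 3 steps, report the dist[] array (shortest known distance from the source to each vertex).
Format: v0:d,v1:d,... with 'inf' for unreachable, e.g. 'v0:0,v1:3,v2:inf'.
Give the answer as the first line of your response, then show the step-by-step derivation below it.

v0:4,v1:inf,v2:18,v3:0,v4:inf,v5:inf

step 1: dist = v0:4,v1:inf,v2:inf,v3:0,v4:inf,v5:inf
step 2: dist = v0:4,v1:inf,v2:18,v3:0,v4:inf,v5:inf
step 3: dist = v0:4,v1:inf,v2:18,v3:0,v4:inf,v5:inf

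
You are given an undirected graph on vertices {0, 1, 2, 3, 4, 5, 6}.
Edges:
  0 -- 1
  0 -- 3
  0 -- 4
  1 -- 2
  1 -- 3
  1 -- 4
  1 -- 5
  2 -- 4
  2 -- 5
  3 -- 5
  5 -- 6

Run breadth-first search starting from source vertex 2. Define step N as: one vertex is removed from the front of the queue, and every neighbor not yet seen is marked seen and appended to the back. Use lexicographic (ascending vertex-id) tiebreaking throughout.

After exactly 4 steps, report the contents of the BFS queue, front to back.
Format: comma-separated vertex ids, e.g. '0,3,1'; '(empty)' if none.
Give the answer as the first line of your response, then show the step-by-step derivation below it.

0,3,6

step 1: dequeue 2; queue=[1,4,5]; order=2
step 2: dequeue 1; queue=[4,5,0,3]; order=2,1
step 3: dequeue 4; queue=[5,0,3]; order=2,1,4
step 4: dequeue 5; queue=[0,3,6]; order=2,1,4,5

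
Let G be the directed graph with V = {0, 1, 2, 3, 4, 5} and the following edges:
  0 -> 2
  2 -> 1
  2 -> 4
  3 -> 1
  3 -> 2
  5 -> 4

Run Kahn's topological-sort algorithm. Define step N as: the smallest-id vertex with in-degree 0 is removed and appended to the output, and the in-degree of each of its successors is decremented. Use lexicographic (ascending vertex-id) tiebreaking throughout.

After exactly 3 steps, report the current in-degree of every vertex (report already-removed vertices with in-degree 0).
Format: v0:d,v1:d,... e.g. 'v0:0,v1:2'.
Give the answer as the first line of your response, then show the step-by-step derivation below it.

v0:0,v1:0,v2:0,v3:0,v4:1,v5:0

step 1: output 0; order=[0]; indeg=(0,2,1,0,2,0)
step 2: output 3; order=[0,3]; indeg=(0,1,0,0,2,0)
step 3: output 2; order=[0,3,2]; indeg=(0,0,0,0,1,0)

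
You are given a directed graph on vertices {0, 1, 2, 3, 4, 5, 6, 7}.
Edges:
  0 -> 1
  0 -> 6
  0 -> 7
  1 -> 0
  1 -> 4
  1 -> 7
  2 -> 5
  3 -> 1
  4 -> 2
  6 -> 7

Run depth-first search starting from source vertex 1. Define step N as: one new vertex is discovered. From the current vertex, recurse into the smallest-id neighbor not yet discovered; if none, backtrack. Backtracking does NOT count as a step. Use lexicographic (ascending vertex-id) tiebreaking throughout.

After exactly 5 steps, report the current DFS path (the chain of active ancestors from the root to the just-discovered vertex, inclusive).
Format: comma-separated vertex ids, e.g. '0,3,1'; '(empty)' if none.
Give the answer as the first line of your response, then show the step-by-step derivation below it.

1,4

step 1: discover 1; path=1; order=1
step 2: discover 0; path=1>0; order=1,0
step 3: discover 6; path=1>0>6; order=1,0,6
step 4: discover 7; path=1>0>6>7; order=1,0,6,7
step 5: discover 4; path=1>4; order=1,0,6,7,4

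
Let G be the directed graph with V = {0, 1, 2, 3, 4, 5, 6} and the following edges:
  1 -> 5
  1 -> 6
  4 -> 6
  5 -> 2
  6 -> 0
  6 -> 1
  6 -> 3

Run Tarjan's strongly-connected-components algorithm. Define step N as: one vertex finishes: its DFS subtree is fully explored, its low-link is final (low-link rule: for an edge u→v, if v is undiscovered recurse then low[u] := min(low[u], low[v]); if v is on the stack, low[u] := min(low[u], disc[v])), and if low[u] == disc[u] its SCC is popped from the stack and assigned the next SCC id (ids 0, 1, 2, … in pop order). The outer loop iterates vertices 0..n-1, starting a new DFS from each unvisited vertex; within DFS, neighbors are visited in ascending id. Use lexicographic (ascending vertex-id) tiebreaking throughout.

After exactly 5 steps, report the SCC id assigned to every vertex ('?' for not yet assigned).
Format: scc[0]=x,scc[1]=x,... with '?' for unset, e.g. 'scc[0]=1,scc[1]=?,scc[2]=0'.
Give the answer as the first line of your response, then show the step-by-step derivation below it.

scc[0]=0,scc[1]=?,scc[2]=1,scc[3]=3,scc[4]=?,scc[5]=2,scc[6]=?

step 1: low=(low[0]=0,low[1]=?,low[2]=?,low[3]=?,low[4]=?,low[5]=?,low[6]=?); scc=(scc[0]=0,scc[1]=?,scc[2]=?,scc[3]=?,scc[4]=?,scc[5]=?,scc[6]=?)
step 2: low=(low[0]=0,low[1]=1,low[2]=3,low[3]=?,low[4]=?,low[5]=2,low[6]=?); scc=(scc[0]=0,scc[1]=?,scc[2]=1,scc[3]=?,scc[4]=?,scc[5]=?,scc[6]=?)
step 3: low=(low[0]=0,low[1]=1,low[2]=3,low[3]=?,low[4]=?,low[5]=2,low[6]=?); scc=(scc[0]=0,scc[1]=?,scc[2]=1,scc[3]=?,scc[4]=?,scc[5]=2,scc[6]=?)
step 4: low=(low[0]=0,low[1]=1,low[2]=3,low[3]=5,low[4]=?,low[5]=2,low[6]=1); scc=(scc[0]=0,scc[1]=?,scc[2]=1,scc[3]=3,scc[4]=?,scc[5]=2,scc[6]=?)
step 5: low=(low[0]=0,low[1]=1,low[2]=3,low[3]=5,low[4]=?,low[5]=2,low[6]=1); scc=(scc[0]=0,scc[1]=?,scc[2]=1,scc[3]=3,scc[4]=?,scc[5]=2,scc[6]=?)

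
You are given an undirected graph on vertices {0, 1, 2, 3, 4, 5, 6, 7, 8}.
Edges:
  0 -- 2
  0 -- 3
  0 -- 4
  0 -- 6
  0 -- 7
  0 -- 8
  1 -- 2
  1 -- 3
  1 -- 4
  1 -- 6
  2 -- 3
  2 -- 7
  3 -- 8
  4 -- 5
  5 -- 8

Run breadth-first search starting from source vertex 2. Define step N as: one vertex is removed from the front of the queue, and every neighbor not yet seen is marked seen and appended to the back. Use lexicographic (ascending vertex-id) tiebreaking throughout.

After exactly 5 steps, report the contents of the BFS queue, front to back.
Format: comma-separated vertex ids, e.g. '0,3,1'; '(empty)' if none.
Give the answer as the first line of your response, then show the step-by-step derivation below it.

4,6,8

step 1: dequeue 2; queue=[0,1,3,7]; order=2
step 2: dequeue 0; queue=[1,3,7,4,6,8]; order=2,0
step 3: dequeue 1; queue=[3,7,4,6,8]; order=2,0,1
step 4: dequeue 3; queue=[7,4,6,8]; order=2,0,1,3
step 5: dequeue 7; queue=[4,6,8]; order=2,0,1,3,7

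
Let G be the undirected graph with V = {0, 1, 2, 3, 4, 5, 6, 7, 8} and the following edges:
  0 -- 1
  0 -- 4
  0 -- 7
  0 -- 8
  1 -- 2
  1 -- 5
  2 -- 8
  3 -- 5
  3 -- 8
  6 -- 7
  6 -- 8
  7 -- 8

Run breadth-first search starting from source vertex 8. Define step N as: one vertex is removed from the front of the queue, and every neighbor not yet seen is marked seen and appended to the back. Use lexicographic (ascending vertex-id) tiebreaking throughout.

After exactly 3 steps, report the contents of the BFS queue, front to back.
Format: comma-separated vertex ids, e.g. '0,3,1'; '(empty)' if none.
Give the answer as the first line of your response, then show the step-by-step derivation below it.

3,6,7,1,4

step 1: dequeue 8; queue=[0,2,3,6,7]; order=8
step 2: dequeue 0; queue=[2,3,6,7,1,4]; order=8,0
step 3: dequeue 2; queue=[3,6,7,1,4]; order=8,0,2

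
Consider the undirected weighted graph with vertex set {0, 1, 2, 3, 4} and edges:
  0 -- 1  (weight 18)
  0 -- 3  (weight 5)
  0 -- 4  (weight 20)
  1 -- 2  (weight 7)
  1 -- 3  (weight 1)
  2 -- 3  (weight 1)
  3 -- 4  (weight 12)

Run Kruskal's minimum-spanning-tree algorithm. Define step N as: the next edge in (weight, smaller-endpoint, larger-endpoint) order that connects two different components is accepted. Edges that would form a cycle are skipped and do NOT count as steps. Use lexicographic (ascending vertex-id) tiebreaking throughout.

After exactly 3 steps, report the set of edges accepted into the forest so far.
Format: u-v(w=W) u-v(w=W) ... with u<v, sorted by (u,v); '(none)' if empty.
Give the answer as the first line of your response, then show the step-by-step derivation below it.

0-3(w=5) 1-3(w=1) 2-3(w=1)

step 1: add edge 1-3 (w=1); MST = {1-3(w=1)}
step 2: add edge 2-3 (w=1); MST = {1-3(w=1) 2-3(w=1)}
step 3: add edge 0-3 (w=5); MST = {0-3(w=5) 1-3(w=1) 2-3(w=1)}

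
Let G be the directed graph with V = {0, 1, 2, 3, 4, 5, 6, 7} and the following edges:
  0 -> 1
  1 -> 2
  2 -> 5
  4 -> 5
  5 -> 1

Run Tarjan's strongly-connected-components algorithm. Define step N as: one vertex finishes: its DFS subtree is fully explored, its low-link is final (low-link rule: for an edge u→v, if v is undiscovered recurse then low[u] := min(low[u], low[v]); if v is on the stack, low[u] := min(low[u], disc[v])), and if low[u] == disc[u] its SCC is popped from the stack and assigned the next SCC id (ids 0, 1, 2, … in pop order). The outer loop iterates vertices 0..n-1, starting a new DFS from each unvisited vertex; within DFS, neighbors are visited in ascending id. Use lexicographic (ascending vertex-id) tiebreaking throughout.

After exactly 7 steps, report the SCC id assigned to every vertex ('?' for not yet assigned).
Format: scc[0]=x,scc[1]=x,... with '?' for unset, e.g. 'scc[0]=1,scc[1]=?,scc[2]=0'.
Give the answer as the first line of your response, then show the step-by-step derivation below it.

scc[0]=1,scc[1]=0,scc[2]=0,scc[3]=2,scc[4]=3,scc[5]=0,scc[6]=4,scc[7]=?

step 1: low=(low[0]=0,low[1]=1,low[2]=2,low[3]=?,low[4]=?,low[5]=1,low[6]=?,low[7]=?); scc=(scc[0]=?,scc[1]=?,scc[2]=?,scc[3]=?,scc[4]=?,scc[5]=?,scc[6]=?,scc[7]=?)
step 2: low=(low[0]=0,low[1]=1,low[2]=1,low[3]=?,low[4]=?,low[5]=1,low[6]=?,low[7]=?); scc=(scc[0]=?,scc[1]=?,scc[2]=?,scc[3]=?,scc[4]=?,scc[5]=?,scc[6]=?,scc[7]=?)
step 3: low=(low[0]=0,low[1]=1,low[2]=1,low[3]=?,low[4]=?,low[5]=1,low[6]=?,low[7]=?); scc=(scc[0]=?,scc[1]=0,scc[2]=0,scc[3]=?,scc[4]=?,scc[5]=0,scc[6]=?,scc[7]=?)
step 4: low=(low[0]=0,low[1]=1,low[2]=1,low[3]=?,low[4]=?,low[5]=1,low[6]=?,low[7]=?); scc=(scc[0]=1,scc[1]=0,scc[2]=0,scc[3]=?,scc[4]=?,scc[5]=0,scc[6]=?,scc[7]=?)
step 5: low=(low[0]=0,low[1]=1,low[2]=1,low[3]=4,low[4]=?,low[5]=1,low[6]=?,low[7]=?); scc=(scc[0]=1,scc[1]=0,scc[2]=0,scc[3]=2,scc[4]=?,scc[5]=0,scc[6]=?,scc[7]=?)
step 6: low=(low[0]=0,low[1]=1,low[2]=1,low[3]=4,low[4]=5,low[5]=1,low[6]=?,low[7]=?); scc=(scc[0]=1,scc[1]=0,scc[2]=0,scc[3]=2,scc[4]=3,scc[5]=0,scc[6]=?,scc[7]=?)
step 7: low=(low[0]=0,low[1]=1,low[2]=1,low[3]=4,low[4]=5,low[5]=1,low[6]=6,low[7]=?); scc=(scc[0]=1,scc[1]=0,scc[2]=0,scc[3]=2,scc[4]=3,scc[5]=0,scc[6]=4,scc[7]=?)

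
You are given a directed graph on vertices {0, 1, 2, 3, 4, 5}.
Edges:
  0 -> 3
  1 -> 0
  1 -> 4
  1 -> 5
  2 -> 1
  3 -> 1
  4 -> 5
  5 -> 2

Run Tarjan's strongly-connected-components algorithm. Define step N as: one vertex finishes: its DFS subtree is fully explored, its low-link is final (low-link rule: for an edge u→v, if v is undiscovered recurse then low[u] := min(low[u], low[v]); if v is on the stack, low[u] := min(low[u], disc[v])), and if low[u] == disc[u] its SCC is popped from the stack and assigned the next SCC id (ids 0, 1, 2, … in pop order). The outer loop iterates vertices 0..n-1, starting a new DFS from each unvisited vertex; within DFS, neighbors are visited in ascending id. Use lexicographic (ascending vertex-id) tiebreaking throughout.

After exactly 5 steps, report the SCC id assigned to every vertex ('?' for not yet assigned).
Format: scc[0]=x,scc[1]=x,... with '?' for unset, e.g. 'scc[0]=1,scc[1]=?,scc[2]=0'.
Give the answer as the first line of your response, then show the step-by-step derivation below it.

scc[0]=?,scc[1]=?,scc[2]=?,scc[3]=?,scc[4]=?,scc[5]=?

step 1: low=(low[0]=0,low[1]=0,low[2]=2,low[3]=1,low[4]=3,low[5]=4); scc=(scc[0]=?,scc[1]=?,scc[2]=?,scc[3]=?,scc[4]=?,scc[5]=?)
step 2: low=(low[0]=0,low[1]=0,low[2]=2,low[3]=1,low[4]=3,low[5]=2); scc=(scc[0]=?,scc[1]=?,scc[2]=?,scc[3]=?,scc[4]=?,scc[5]=?)
step 3: low=(low[0]=0,low[1]=0,low[2]=2,low[3]=1,low[4]=2,low[5]=2); scc=(scc[0]=?,scc[1]=?,scc[2]=?,scc[3]=?,scc[4]=?,scc[5]=?)
step 4: low=(low[0]=0,low[1]=0,low[2]=2,low[3]=1,low[4]=2,low[5]=2); scc=(scc[0]=?,scc[1]=?,scc[2]=?,scc[3]=?,scc[4]=?,scc[5]=?)
step 5: low=(low[0]=0,low[1]=0,low[2]=2,low[3]=0,low[4]=2,low[5]=2); scc=(scc[0]=?,scc[1]=?,scc[2]=?,scc[3]=?,scc[4]=?,scc[5]=?)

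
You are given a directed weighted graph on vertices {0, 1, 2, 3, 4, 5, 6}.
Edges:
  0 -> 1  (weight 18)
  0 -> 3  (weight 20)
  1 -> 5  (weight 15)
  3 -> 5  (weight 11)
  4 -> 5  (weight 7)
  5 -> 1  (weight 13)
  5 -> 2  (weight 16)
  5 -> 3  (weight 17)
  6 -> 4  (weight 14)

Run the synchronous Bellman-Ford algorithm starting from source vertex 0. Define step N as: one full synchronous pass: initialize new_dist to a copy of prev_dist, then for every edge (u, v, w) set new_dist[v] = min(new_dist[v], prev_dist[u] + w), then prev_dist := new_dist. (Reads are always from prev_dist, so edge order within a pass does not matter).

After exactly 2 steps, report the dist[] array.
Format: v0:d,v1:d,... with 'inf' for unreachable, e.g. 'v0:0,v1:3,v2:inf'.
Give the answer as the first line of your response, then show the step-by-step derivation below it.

v0:0,v1:18,v2:inf,v3:20,v4:inf,v5:31,v6:inf

step 1: dist = v0:0,v1:18,v2:inf,v3:20,v4:inf,v5:inf,v6:inf
step 2: dist = v0:0,v1:18,v2:inf,v3:20,v4:inf,v5:31,v6:inf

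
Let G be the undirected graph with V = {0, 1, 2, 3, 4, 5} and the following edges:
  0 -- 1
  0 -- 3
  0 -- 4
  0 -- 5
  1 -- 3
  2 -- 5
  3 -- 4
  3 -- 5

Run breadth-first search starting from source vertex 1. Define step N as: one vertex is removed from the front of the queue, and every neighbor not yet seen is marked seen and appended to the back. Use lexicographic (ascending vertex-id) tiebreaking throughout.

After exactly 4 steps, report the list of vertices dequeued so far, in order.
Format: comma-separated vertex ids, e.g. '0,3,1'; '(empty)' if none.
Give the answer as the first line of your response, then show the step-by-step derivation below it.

1,0,3,4

step 1: dequeue 1; queue=[0,3]; order=1
step 2: dequeue 0; queue=[3,4,5]; order=1,0
step 3: dequeue 3; queue=[4,5]; order=1,0,3
step 4: dequeue 4; queue=[5]; order=1,0,3,4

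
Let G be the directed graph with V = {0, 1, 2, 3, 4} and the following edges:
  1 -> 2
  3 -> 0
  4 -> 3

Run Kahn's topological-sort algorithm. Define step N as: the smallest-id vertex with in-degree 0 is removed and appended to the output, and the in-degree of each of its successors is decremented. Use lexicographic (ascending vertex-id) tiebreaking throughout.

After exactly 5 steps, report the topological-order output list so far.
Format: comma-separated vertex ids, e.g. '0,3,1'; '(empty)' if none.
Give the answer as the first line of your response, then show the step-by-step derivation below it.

1,2,4,3,0

step 1: output 1; order=[1]; indeg=(1,0,0,1,0)
step 2: output 2; order=[1,2]; indeg=(1,0,0,1,0)
step 3: output 4; order=[1,2,4]; indeg=(1,0,0,0,0)
step 4: output 3; order=[1,2,4,3]; indeg=(0,0,0,0,0)
step 5: output 0; order=[1,2,4,3,0]; indeg=(0,0,0,0,0)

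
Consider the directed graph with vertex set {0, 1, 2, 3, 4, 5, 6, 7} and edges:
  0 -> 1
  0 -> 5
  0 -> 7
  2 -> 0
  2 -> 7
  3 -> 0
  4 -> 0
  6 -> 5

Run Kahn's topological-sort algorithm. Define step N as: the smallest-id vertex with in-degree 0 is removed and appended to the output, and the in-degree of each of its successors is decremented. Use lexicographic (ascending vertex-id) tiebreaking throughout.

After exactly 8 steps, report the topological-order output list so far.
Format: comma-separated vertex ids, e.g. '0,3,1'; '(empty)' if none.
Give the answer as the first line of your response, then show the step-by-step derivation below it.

2,3,4,0,1,6,5,7

step 1: output 2; order=[2]; indeg=(2,1,0,0,0,2,0,1)
step 2: output 3; order=[2,3]; indeg=(1,1,0,0,0,2,0,1)
step 3: output 4; order=[2,3,4]; indeg=(0,1,0,0,0,2,0,1)
step 4: output 0; order=[2,3,4,0]; indeg=(0,0,0,0,0,1,0,0)
step 5: output 1; order=[2,3,4,0,1]; indeg=(0,0,0,0,0,1,0,0)
step 6: output 6; order=[2,3,4,0,1,6]; indeg=(0,0,0,0,0,0,0,0)
step 7: output 5; order=[2,3,4,0,1,6,5]; indeg=(0,0,0,0,0,0,0,0)
step 8: output 7; order=[2,3,4,0,1,6,5,7]; indeg=(0,0,0,0,0,0,0,0)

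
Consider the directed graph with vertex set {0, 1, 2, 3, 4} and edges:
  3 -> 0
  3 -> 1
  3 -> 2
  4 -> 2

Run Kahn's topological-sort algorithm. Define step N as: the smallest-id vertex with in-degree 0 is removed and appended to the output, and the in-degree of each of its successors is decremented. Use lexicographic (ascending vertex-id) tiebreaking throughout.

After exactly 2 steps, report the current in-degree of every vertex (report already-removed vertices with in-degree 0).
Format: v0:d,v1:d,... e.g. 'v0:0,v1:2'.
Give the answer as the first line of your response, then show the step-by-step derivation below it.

v0:0,v1:0,v2:1,v3:0,v4:0

step 1: output 3; order=[3]; indeg=(0,0,1,0,0)
step 2: output 0; order=[3,0]; indeg=(0,0,1,0,0)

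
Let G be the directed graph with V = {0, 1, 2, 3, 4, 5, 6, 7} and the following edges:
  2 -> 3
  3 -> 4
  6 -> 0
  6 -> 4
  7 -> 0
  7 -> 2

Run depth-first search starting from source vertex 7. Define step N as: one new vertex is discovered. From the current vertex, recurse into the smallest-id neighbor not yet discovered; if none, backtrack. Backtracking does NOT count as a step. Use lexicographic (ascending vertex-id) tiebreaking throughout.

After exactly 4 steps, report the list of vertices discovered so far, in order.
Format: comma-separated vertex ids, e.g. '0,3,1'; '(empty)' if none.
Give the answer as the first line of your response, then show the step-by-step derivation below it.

7,0,2,3

step 1: discover 7; path=7; order=7
step 2: discover 0; path=7>0; order=7,0
step 3: discover 2; path=7>2; order=7,0,2
step 4: discover 3; path=7>2>3; order=7,0,2,3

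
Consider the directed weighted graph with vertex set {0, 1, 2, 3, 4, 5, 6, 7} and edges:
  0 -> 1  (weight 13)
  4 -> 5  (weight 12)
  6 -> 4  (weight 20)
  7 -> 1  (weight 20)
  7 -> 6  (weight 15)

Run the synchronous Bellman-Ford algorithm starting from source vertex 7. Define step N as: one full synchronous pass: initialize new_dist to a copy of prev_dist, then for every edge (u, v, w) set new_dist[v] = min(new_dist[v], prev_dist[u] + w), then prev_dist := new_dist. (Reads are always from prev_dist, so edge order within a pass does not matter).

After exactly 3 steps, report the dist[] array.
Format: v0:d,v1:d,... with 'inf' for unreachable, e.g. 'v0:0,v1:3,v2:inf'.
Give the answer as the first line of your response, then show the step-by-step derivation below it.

v0:inf,v1:20,v2:inf,v3:inf,v4:35,v5:47,v6:15,v7:0

step 1: dist = v0:inf,v1:20,v2:inf,v3:inf,v4:inf,v5:inf,v6:15,v7:0
step 2: dist = v0:inf,v1:20,v2:inf,v3:inf,v4:35,v5:inf,v6:15,v7:0
step 3: dist = v0:inf,v1:20,v2:inf,v3:inf,v4:35,v5:47,v6:15,v7:0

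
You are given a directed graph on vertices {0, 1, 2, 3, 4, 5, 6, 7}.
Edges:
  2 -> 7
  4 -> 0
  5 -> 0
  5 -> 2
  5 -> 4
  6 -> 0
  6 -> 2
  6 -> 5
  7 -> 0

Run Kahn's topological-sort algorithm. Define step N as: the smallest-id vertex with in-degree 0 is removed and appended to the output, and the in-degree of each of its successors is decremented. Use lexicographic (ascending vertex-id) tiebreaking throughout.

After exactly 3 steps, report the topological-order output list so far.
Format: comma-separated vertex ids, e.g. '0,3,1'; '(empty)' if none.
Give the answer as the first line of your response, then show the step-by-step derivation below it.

1,3,6

step 1: output 1; order=[1]; indeg=(4,0,2,0,1,1,0,1)
step 2: output 3; order=[1,3]; indeg=(4,0,2,0,1,1,0,1)
step 3: output 6; order=[1,3,6]; indeg=(3,0,1,0,1,0,0,1)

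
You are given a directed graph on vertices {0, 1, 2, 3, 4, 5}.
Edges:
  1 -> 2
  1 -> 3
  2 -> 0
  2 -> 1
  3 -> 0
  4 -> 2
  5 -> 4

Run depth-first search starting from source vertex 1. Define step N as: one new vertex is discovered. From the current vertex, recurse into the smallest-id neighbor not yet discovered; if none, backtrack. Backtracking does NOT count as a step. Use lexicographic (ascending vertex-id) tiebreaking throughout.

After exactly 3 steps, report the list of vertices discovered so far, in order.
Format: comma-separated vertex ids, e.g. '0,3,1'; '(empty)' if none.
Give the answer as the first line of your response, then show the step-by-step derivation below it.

1,2,0

step 1: discover 1; path=1; order=1
step 2: discover 2; path=1>2; order=1,2
step 3: discover 0; path=1>2>0; order=1,2,0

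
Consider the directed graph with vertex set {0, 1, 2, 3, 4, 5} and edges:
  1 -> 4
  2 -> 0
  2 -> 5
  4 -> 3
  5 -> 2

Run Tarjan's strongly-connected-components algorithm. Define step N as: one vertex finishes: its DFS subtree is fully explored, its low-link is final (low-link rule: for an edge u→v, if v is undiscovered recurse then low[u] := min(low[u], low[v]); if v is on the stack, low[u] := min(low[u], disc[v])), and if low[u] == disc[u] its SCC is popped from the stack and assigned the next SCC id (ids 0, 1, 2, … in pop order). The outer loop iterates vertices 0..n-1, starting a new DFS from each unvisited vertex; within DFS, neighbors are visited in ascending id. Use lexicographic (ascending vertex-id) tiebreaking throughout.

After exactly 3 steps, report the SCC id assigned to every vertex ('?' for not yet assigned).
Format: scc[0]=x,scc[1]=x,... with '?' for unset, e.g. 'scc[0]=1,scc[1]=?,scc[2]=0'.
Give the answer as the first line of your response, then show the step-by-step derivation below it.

scc[0]=0,scc[1]=?,scc[2]=?,scc[3]=1,scc[4]=2,scc[5]=?

step 1: low=(low[0]=0,low[1]=?,low[2]=?,low[3]=?,low[4]=?,low[5]=?); scc=(scc[0]=0,scc[1]=?,scc[2]=?,scc[3]=?,scc[4]=?,scc[5]=?)
step 2: low=(low[0]=0,low[1]=1,low[2]=?,low[3]=3,low[4]=2,low[5]=?); scc=(scc[0]=0,scc[1]=?,scc[2]=?,scc[3]=1,scc[4]=?,scc[5]=?)
step 3: low=(low[0]=0,low[1]=1,low[2]=?,low[3]=3,low[4]=2,low[5]=?); scc=(scc[0]=0,scc[1]=?,scc[2]=?,scc[3]=1,scc[4]=2,scc[5]=?)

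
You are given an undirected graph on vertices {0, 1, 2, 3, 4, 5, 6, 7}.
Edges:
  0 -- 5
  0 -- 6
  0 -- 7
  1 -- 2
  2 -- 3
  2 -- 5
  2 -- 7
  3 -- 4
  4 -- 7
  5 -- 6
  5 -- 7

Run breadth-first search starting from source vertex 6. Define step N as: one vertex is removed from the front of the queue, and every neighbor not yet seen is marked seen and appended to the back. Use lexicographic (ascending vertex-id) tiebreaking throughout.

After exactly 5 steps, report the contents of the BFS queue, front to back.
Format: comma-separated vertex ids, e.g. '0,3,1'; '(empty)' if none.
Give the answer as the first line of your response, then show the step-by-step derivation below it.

4,1,3

step 1: dequeue 6; queue=[0,5]; order=6
step 2: dequeue 0; queue=[5,7]; order=6,0
step 3: dequeue 5; queue=[7,2]; order=6,0,5
step 4: dequeue 7; queue=[2,4]; order=6,0,5,7
step 5: dequeue 2; queue=[4,1,3]; order=6,0,5,7,2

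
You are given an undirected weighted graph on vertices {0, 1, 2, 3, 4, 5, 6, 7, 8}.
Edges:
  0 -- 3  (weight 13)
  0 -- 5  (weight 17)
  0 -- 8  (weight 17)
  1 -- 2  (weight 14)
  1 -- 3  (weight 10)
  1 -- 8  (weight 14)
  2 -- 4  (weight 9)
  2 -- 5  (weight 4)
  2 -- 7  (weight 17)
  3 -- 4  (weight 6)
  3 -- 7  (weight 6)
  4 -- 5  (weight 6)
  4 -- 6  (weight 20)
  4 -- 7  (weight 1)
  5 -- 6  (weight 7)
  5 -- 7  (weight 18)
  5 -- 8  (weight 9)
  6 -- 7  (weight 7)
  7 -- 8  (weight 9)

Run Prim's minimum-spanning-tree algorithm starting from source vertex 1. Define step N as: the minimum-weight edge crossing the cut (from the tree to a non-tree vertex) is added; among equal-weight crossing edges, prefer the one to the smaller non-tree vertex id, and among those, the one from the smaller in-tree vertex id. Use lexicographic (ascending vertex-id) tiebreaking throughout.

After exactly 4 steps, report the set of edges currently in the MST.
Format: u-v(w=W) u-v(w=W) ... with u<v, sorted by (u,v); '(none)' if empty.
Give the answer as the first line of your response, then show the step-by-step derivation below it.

1-3(w=10) 3-4(w=6) 4-5(w=6) 4-7(w=1)

step 1: add edge 1-3 (w=10); MST = {1-3(w=10)}
step 2: add edge 3-4 (w=6); MST = {1-3(w=10) 3-4(w=6)}
step 3: add edge 4-7 (w=1); MST = {1-3(w=10) 3-4(w=6) 4-7(w=1)}
step 4: add edge 4-5 (w=6); MST = {1-3(w=10) 3-4(w=6) 4-5(w=6) 4-7(w=1)}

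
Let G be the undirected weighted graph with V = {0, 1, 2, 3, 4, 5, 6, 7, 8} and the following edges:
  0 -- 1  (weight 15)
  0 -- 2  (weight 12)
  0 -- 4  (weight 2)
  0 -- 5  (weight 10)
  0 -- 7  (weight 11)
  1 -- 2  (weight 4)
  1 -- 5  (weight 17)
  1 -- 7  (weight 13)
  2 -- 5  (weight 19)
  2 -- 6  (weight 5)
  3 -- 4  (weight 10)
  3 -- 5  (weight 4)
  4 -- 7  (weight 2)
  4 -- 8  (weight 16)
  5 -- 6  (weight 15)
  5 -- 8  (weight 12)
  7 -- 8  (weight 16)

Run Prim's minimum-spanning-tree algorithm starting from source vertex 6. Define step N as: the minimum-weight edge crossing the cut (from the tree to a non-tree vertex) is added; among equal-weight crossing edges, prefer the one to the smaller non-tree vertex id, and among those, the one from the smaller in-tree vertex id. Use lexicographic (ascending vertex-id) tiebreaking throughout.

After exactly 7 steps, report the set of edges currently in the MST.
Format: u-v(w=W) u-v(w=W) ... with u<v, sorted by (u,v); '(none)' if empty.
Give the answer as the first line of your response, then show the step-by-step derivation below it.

0-2(w=12) 0-4(w=2) 1-2(w=4) 2-6(w=5) 3-4(w=10) 3-5(w=4) 4-7(w=2)

step 1: add edge 2-6 (w=5); MST = {2-6(w=5)}
step 2: add edge 1-2 (w=4); MST = {1-2(w=4) 2-6(w=5)}
step 3: add edge 0-2 (w=12); MST = {0-2(w=12) 1-2(w=4) 2-6(w=5)}
step 4: add edge 0-4 (w=2); MST = {0-2(w=12) 0-4(w=2) 1-2(w=4) 2-6(w=5)}
step 5: add edge 4-7 (w=2); MST = {0-2(w=12) 0-4(w=2) 1-2(w=4) 2-6(w=5) 4-7(w=2)}
step 6: add edge 3-4 (w=10); MST = {0-2(w=12) 0-4(w=2) 1-2(w=4) 2-6(w=5) 3-4(w=10) 4-7(w=2)}
step 7: add edge 3-5 (w=4); MST = {0-2(w=12) 0-4(w=2) 1-2(w=4) 2-6(w=5) 3-4(w=10) 3-5(w=4) 4-7(w=2)}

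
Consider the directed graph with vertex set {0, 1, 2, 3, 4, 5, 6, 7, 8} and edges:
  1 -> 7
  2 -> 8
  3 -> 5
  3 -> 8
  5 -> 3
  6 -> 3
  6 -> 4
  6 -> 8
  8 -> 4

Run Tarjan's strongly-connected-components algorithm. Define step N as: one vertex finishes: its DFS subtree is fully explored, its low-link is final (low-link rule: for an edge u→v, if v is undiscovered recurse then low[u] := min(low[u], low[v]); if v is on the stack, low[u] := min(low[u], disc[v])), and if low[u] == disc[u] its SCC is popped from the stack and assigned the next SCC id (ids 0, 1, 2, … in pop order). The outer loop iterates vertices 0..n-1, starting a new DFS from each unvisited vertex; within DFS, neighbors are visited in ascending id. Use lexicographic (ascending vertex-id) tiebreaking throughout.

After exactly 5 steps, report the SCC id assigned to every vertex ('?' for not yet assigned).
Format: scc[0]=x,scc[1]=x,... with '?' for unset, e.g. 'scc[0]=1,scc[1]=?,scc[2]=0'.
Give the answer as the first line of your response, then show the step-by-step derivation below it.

scc[0]=0,scc[1]=2,scc[2]=?,scc[3]=?,scc[4]=3,scc[5]=?,scc[6]=?,scc[7]=1,scc[8]=4

step 1: low=(low[0]=0,low[1]=?,low[2]=?,low[3]=?,low[4]=?,low[5]=?,low[6]=?,low[7]=?,low[8]=?); scc=(scc[0]=0,scc[1]=?,scc[2]=?,scc[3]=?,scc[4]=?,scc[5]=?,scc[6]=?,scc[7]=?,scc[8]=?)
step 2: low=(low[0]=0,low[1]=1,low[2]=?,low[3]=?,low[4]=?,low[5]=?,low[6]=?,low[7]=2,low[8]=?); scc=(scc[0]=0,scc[1]=?,scc[2]=?,scc[3]=?,scc[4]=?,scc[5]=?,scc[6]=?,scc[7]=1,scc[8]=?)
step 3: low=(low[0]=0,low[1]=1,low[2]=?,low[3]=?,low[4]=?,low[5]=?,low[6]=?,low[7]=2,low[8]=?); scc=(scc[0]=0,scc[1]=2,scc[2]=?,scc[3]=?,scc[4]=?,scc[5]=?,scc[6]=?,scc[7]=1,scc[8]=?)
step 4: low=(low[0]=0,low[1]=1,low[2]=3,low[3]=?,low[4]=5,low[5]=?,low[6]=?,low[7]=2,low[8]=4); scc=(scc[0]=0,scc[1]=2,scc[2]=?,scc[3]=?,scc[4]=3,scc[5]=?,scc[6]=?,scc[7]=1,scc[8]=?)
step 5: low=(low[0]=0,low[1]=1,low[2]=3,low[3]=?,low[4]=5,low[5]=?,low[6]=?,low[7]=2,low[8]=4); scc=(scc[0]=0,scc[1]=2,scc[2]=?,scc[3]=?,scc[4]=3,scc[5]=?,scc[6]=?,scc[7]=1,scc[8]=4)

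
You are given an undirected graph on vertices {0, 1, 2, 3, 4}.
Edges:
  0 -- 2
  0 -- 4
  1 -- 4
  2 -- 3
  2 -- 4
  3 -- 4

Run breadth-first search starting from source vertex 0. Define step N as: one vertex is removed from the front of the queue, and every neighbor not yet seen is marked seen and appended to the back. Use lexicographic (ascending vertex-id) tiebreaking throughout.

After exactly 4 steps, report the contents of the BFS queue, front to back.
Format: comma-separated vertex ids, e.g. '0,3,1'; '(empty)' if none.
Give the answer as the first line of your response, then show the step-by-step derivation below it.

1

step 1: dequeue 0; queue=[2,4]; order=0
step 2: dequeue 2; queue=[4,3]; order=0,2
step 3: dequeue 4; queue=[3,1]; order=0,2,4
step 4: dequeue 3; queue=[1]; order=0,2,4,3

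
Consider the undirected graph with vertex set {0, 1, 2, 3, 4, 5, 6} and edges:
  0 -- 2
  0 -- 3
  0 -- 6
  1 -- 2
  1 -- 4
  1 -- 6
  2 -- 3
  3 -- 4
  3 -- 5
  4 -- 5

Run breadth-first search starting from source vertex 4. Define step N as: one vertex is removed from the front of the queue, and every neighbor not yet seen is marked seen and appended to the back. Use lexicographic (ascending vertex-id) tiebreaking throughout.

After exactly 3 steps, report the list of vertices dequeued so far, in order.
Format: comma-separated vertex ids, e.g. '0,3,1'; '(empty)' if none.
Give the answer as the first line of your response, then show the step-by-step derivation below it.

4,1,3

step 1: dequeue 4; queue=[1,3,5]; order=4
step 2: dequeue 1; queue=[3,5,2,6]; order=4,1
step 3: dequeue 3; queue=[5,2,6,0]; order=4,1,3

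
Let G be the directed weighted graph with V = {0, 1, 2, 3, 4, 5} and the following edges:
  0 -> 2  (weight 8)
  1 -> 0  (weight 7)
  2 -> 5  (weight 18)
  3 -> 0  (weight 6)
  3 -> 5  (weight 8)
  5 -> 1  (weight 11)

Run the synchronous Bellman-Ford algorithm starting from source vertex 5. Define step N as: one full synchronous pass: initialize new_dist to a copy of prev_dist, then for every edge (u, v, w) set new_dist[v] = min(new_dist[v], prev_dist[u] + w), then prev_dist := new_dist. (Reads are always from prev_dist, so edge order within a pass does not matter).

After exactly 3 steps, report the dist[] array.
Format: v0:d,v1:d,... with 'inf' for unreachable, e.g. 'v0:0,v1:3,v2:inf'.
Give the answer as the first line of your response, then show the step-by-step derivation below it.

v0:18,v1:11,v2:26,v3:inf,v4:inf,v5:0

step 1: dist = v0:inf,v1:11,v2:inf,v3:inf,v4:inf,v5:0
step 2: dist = v0:18,v1:11,v2:inf,v3:inf,v4:inf,v5:0
step 3: dist = v0:18,v1:11,v2:26,v3:inf,v4:inf,v5:0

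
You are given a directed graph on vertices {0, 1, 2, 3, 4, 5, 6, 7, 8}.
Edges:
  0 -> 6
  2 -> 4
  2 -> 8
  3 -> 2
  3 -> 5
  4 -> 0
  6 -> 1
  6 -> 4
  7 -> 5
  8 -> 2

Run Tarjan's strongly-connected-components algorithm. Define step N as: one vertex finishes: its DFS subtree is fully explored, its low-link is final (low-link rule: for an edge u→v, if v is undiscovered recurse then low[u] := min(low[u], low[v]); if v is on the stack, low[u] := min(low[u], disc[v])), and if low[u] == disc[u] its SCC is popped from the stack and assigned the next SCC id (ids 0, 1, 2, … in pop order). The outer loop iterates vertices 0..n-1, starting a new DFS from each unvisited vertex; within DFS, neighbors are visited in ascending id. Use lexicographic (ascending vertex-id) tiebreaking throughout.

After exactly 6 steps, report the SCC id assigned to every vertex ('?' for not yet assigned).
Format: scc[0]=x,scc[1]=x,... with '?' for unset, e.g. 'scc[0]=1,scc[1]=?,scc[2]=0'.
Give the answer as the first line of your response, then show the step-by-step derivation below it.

scc[0]=1,scc[1]=0,scc[2]=2,scc[3]=?,scc[4]=1,scc[5]=?,scc[6]=1,scc[7]=?,scc[8]=2

step 1: low=(low[0]=0,low[1]=2,low[2]=?,low[3]=?,low[4]=?,low[5]=?,low[6]=1,low[7]=?,low[8]=?); scc=(scc[0]=?,scc[1]=0,scc[2]=?,scc[3]=?,scc[4]=?,scc[5]=?,scc[6]=?,scc[7]=?,scc[8]=?)
step 2: low=(low[0]=0,low[1]=2,low[2]=?,low[3]=?,low[4]=0,low[5]=?,low[6]=1,low[7]=?,low[8]=?); scc=(scc[0]=?,scc[1]=0,scc[2]=?,scc[3]=?,scc[4]=?,scc[5]=?,scc[6]=?,scc[7]=?,scc[8]=?)
step 3: low=(low[0]=0,low[1]=2,low[2]=?,low[3]=?,low[4]=0,low[5]=?,low[6]=0,low[7]=?,low[8]=?); scc=(scc[0]=?,scc[1]=0,scc[2]=?,scc[3]=?,scc[4]=?,scc[5]=?,scc[6]=?,scc[7]=?,scc[8]=?)
step 4: low=(low[0]=0,low[1]=2,low[2]=?,low[3]=?,low[4]=0,low[5]=?,low[6]=0,low[7]=?,low[8]=?); scc=(scc[0]=1,scc[1]=0,scc[2]=?,scc[3]=?,scc[4]=1,scc[5]=?,scc[6]=1,scc[7]=?,scc[8]=?)
step 5: low=(low[0]=0,low[1]=2,low[2]=4,low[3]=?,low[4]=0,low[5]=?,low[6]=0,low[7]=?,low[8]=4); scc=(scc[0]=1,scc[1]=0,scc[2]=?,scc[3]=?,scc[4]=1,scc[5]=?,scc[6]=1,scc[7]=?,scc[8]=?)
step 6: low=(low[0]=0,low[1]=2,low[2]=4,low[3]=?,low[4]=0,low[5]=?,low[6]=0,low[7]=?,low[8]=4); scc=(scc[0]=1,scc[1]=0,scc[2]=2,scc[3]=?,scc[4]=1,scc[5]=?,scc[6]=1,scc[7]=?,scc[8]=2)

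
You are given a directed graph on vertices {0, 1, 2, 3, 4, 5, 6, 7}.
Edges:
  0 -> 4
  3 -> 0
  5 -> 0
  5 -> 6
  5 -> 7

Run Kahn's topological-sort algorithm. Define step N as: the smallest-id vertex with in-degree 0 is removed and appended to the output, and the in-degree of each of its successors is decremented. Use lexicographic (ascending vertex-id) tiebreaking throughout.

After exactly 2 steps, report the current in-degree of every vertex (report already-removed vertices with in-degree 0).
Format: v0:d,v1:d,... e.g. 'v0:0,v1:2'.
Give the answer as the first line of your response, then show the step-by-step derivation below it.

v0:2,v1:0,v2:0,v3:0,v4:1,v5:0,v6:1,v7:1

step 1: output 1; order=[1]; indeg=(2,0,0,0,1,0,1,1)
step 2: output 2; order=[1,2]; indeg=(2,0,0,0,1,0,1,1)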